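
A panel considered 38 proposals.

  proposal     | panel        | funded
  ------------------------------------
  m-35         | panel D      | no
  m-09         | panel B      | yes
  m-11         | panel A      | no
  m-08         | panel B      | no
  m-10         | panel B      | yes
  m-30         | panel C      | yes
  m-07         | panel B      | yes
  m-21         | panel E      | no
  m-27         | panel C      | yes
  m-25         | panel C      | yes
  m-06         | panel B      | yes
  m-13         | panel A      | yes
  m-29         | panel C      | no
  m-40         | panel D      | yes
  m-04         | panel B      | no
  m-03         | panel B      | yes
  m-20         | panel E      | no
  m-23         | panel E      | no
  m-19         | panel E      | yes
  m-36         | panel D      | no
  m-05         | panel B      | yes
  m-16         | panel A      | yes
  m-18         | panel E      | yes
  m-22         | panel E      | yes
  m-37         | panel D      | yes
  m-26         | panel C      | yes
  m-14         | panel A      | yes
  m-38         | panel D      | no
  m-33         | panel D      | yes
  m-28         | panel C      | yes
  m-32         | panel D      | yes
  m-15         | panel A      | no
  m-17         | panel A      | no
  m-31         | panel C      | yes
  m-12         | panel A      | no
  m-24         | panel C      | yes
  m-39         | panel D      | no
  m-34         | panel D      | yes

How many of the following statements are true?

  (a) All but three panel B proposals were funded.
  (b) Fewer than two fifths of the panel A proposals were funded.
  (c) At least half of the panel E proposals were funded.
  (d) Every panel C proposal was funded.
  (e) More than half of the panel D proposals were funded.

(a) panel B: |A| = 8, |A ∩ B| = 6; needs |A ∖ B| = 3 — false.
(b) panel A: |A| = 7, |A ∩ B| = 3; needs |A ∩ B| / |A| < 2/5 — false.
(c) panel E: |A| = 6, |A ∩ B| = 3; needs |A ∩ B| ≥ |A ∖ B| — true.
(d) panel C: |A| = 8, |A ∩ B| = 7; needs A ⊆ B, i.e. every element of A is in B (|A ∖ B| = 0) — false.
(e) panel D: |A| = 9, |A ∩ B| = 5; needs |A ∩ B| > |A ∖ B| — true.

2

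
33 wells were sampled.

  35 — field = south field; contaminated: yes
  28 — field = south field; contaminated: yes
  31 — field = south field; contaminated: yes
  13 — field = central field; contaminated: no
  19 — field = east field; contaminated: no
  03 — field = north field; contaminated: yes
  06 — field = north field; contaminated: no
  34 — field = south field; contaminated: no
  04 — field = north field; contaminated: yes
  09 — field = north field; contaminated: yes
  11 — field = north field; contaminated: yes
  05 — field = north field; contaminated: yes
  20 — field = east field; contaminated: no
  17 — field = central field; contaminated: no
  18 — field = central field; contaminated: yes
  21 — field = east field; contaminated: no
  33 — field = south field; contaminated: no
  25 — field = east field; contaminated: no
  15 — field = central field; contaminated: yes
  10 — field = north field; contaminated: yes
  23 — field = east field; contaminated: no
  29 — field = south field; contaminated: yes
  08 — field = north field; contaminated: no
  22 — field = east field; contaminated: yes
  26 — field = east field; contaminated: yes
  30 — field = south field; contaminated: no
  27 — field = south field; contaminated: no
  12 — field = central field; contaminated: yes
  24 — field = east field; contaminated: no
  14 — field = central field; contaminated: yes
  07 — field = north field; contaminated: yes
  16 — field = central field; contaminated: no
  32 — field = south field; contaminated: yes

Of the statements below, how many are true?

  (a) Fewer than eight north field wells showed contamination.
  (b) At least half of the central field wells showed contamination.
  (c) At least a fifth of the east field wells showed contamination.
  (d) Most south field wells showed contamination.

(a) north field: |A| = 9, |A ∩ B| = 7; needs |A ∩ B| < 8 — true.
(b) central field: |A| = 7, |A ∩ B| = 4; needs |A ∩ B| ≥ |A ∖ B| — true.
(c) east field: |A| = 8, |A ∩ B| = 2; needs |A ∩ B| / |A| ≥ 1/5 — true.
(d) south field: |A| = 9, |A ∩ B| = 5; needs |A ∩ B| > |A ∖ B| — true.

4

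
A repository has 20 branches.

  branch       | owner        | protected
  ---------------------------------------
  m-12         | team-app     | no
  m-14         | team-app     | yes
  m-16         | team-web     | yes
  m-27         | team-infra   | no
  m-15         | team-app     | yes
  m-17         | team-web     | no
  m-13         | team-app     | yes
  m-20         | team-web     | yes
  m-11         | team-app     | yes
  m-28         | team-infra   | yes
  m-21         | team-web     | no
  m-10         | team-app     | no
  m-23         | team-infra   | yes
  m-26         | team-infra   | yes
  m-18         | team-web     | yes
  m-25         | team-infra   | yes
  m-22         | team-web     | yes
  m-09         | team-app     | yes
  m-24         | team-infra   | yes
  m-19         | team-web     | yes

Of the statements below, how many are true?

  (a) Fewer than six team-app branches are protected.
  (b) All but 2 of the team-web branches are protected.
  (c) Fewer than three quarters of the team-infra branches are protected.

(a) team-app: |A| = 7, |A ∩ B| = 5; needs |A ∩ B| < 6 — true.
(b) team-web: |A| = 7, |A ∩ B| = 5; needs |A ∖ B| = 2 — true.
(c) team-infra: |A| = 6, |A ∩ B| = 5; needs |A ∩ B| / |A| < 3/4 — false.

2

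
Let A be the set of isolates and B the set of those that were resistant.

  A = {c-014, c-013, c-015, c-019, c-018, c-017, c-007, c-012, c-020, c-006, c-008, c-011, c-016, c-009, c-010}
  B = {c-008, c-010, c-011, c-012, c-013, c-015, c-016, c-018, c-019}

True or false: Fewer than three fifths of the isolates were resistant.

The determiner here denotes the relation: |A ∩ B| / |A| < 3/5.
|A| = 15, |A ∩ B| = 9, |A ∖ B| = 6.
|A ∩ B|/|A| = 9/15, so the statement is false.

False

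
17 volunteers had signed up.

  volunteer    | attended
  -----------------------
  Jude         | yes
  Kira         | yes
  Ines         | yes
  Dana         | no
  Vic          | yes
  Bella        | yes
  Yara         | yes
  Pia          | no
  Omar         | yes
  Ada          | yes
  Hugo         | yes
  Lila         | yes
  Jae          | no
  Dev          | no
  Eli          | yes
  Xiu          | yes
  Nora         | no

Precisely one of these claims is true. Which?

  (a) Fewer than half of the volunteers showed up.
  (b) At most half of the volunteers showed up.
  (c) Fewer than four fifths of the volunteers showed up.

(c)

|A| = 17, |A ∩ B| = 12, |A ∖ B| = 5.
(a) requires |A ∩ B| < |A ∖ B|: false.
(b) requires |A ∩ B| ≤ |A ∖ B|: false.
(c) requires |A ∩ B| / |A| < 4/5: true.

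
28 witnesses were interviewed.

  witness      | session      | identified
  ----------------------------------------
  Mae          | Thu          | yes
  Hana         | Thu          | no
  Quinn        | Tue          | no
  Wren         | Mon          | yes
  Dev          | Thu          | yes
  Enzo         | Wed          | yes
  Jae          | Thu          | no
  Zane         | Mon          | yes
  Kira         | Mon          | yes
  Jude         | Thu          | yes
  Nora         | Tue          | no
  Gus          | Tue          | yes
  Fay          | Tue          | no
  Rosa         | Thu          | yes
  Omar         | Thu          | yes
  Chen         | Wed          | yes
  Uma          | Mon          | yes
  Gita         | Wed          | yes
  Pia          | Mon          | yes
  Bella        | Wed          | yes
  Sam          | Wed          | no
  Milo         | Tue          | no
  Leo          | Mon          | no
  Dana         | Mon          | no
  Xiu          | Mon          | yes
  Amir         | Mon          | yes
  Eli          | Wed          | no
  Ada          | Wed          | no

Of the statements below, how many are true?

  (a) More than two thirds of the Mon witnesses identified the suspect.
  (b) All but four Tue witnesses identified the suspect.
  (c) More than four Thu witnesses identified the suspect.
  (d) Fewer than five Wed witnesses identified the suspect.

4

(a) Mon: |A| = 9, |A ∩ B| = 7; needs |A ∩ B| / |A| > 2/3 — true.
(b) Tue: |A| = 5, |A ∩ B| = 1; needs |A ∖ B| = 4 — true.
(c) Thu: |A| = 7, |A ∩ B| = 5; needs |A ∩ B| > 4 — true.
(d) Wed: |A| = 7, |A ∩ B| = 4; needs |A ∩ B| < 5 — true.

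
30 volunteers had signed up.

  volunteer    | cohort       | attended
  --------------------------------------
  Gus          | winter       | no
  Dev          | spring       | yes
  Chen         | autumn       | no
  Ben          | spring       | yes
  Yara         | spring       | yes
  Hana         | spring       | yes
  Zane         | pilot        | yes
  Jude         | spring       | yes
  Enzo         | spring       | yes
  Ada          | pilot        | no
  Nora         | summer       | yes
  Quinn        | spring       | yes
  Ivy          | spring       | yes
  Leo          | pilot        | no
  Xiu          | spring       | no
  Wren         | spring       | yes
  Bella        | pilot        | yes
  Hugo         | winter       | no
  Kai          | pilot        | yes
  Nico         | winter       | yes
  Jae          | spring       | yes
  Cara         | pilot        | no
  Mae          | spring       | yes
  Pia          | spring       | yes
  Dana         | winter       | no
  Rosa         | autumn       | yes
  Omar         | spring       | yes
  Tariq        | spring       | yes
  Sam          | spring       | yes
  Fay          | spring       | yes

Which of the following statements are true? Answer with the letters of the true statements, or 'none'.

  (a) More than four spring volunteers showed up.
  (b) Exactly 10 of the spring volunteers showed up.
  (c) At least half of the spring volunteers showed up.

(a), (c)

|A| = 17, |A ∩ B| = 16, |A ∖ B| = 1.
(a) |A ∩ B| > 4: holds.
(b) |A ∩ B| = 10: fails.
(c) |A ∩ B| ≥ |A ∖ B|: holds.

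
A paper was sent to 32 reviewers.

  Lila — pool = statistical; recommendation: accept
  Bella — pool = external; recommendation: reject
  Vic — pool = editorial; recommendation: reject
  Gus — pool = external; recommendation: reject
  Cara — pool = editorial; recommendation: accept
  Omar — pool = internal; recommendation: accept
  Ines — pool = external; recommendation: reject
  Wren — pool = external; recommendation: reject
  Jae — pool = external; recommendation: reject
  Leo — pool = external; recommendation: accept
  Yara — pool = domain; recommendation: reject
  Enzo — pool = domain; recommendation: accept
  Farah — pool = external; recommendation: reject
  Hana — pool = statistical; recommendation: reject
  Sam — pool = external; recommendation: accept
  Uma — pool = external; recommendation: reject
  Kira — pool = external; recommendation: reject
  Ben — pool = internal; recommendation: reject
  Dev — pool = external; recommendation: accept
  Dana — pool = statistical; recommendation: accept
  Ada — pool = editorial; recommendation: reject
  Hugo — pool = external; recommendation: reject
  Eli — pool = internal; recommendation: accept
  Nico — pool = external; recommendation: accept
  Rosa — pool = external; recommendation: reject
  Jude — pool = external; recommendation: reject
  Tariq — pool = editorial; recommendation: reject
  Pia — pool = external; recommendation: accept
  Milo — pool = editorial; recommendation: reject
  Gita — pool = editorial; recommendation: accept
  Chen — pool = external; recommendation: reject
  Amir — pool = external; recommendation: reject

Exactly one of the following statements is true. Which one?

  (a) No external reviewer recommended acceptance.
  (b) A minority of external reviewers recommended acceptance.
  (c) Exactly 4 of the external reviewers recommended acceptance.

|A| = 18, |A ∩ B| = 5, |A ∖ B| = 13.
(a) requires A ∩ B = ∅ (|A ∩ B| = 0): false.
(b) requires |A ∩ B| < |A ∖ B|: true.
(c) requires |A ∩ B| = 4: false.

(b)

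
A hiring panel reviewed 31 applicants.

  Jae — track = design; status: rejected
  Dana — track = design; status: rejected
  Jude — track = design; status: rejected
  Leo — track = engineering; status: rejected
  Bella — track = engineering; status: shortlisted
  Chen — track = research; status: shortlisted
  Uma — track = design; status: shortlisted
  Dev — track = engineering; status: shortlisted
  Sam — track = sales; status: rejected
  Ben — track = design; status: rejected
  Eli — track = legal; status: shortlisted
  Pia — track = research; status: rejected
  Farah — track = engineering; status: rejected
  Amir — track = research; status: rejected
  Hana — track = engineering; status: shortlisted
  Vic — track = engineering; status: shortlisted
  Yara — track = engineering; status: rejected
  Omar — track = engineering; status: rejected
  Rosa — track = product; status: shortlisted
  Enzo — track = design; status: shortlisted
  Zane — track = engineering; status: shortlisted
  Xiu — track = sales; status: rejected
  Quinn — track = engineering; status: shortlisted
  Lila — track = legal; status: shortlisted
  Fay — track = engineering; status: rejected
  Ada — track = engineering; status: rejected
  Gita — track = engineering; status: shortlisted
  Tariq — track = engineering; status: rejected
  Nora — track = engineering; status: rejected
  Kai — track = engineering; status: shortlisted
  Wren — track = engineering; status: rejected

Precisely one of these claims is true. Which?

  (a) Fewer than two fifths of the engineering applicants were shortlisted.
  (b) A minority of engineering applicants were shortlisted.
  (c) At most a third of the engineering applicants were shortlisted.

(b)

|A| = 17, |A ∩ B| = 8, |A ∖ B| = 9.
(a) requires |A ∩ B| / |A| < 2/5: false.
(b) requires |A ∩ B| < |A ∖ B|: true.
(c) requires |A ∩ B| / |A| ≤ 1/3: false.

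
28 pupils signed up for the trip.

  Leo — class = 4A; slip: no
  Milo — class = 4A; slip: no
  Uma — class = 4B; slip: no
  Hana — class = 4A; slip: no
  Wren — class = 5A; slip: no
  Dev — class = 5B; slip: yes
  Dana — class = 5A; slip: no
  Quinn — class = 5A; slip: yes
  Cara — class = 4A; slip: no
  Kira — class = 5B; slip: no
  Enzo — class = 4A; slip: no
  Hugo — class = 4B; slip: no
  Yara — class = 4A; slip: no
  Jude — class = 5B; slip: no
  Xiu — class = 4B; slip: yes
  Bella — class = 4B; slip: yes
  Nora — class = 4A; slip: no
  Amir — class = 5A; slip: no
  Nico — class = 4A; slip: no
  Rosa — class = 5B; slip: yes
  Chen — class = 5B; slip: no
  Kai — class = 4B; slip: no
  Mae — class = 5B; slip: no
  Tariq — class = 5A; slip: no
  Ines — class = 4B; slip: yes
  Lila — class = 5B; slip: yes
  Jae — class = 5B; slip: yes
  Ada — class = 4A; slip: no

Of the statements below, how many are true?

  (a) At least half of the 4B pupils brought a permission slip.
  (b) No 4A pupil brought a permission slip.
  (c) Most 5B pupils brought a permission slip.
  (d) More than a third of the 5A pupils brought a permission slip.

2

(a) 4B: |A| = 6, |A ∩ B| = 3; needs |A ∩ B| ≥ |A ∖ B| — true.
(b) 4A: |A| = 9, |A ∩ B| = 0; needs A ∩ B = ∅ (|A ∩ B| = 0) — true.
(c) 5B: |A| = 8, |A ∩ B| = 4; needs |A ∩ B| > |A ∖ B| — false.
(d) 5A: |A| = 5, |A ∩ B| = 1; needs |A ∩ B| / |A| > 1/3 — false.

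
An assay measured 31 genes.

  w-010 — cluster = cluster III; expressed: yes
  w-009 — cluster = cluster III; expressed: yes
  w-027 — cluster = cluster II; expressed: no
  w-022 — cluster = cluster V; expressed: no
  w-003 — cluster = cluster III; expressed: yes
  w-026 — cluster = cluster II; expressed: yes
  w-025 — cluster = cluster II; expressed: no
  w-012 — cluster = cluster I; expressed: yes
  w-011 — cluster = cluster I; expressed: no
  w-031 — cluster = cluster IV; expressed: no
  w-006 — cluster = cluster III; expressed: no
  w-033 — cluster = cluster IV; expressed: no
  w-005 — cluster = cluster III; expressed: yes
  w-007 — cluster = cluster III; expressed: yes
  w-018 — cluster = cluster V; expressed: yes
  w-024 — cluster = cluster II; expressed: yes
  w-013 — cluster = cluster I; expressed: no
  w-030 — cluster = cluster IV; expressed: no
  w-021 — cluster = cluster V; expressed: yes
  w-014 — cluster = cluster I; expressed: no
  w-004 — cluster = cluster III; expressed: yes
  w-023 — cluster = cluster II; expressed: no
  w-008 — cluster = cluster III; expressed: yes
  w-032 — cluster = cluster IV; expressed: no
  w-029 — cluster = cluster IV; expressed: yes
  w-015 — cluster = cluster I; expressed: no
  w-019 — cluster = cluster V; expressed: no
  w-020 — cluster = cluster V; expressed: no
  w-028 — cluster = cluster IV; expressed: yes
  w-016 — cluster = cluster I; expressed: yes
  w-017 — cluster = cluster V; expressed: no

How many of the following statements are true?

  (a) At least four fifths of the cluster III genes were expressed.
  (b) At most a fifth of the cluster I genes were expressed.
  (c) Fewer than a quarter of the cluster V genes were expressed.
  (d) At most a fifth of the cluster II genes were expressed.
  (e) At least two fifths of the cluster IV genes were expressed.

1

(a) cluster III: |A| = 8, |A ∩ B| = 7; needs |A ∩ B| / |A| ≥ 4/5 — true.
(b) cluster I: |A| = 6, |A ∩ B| = 2; needs |A ∩ B| / |A| ≤ 1/5 — false.
(c) cluster V: |A| = 6, |A ∩ B| = 2; needs |A ∩ B| / |A| < 1/4 — false.
(d) cluster II: |A| = 5, |A ∩ B| = 2; needs |A ∩ B| / |A| ≤ 1/5 — false.
(e) cluster IV: |A| = 6, |A ∩ B| = 2; needs |A ∩ B| / |A| ≥ 2/5 — false.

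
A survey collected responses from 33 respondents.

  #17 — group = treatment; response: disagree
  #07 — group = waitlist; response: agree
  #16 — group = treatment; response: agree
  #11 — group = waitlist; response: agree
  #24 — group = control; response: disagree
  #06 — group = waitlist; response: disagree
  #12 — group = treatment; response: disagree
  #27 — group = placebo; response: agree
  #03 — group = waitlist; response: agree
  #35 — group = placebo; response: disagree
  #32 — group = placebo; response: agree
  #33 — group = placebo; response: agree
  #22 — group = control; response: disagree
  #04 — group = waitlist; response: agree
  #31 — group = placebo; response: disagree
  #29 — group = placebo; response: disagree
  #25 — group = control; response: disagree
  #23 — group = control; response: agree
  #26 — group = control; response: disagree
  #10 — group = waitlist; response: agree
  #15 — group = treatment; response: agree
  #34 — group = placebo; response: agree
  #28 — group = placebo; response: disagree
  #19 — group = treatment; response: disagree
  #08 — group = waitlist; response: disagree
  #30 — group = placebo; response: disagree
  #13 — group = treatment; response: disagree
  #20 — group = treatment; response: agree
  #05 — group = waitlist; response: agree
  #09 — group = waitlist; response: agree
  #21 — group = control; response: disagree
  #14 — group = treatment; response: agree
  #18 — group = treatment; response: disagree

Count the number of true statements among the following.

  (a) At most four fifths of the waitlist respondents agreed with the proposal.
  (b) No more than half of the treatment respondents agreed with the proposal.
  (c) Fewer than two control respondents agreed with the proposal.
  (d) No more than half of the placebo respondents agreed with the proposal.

4

(a) waitlist: |A| = 9, |A ∩ B| = 7; needs |A ∩ B| / |A| ≤ 4/5 — true.
(b) treatment: |A| = 9, |A ∩ B| = 4; needs |A ∩ B| ≤ |A ∖ B| — true.
(c) control: |A| = 6, |A ∩ B| = 1; needs |A ∩ B| < 2 — true.
(d) placebo: |A| = 9, |A ∩ B| = 4; needs |A ∩ B| ≤ |A ∖ B| — true.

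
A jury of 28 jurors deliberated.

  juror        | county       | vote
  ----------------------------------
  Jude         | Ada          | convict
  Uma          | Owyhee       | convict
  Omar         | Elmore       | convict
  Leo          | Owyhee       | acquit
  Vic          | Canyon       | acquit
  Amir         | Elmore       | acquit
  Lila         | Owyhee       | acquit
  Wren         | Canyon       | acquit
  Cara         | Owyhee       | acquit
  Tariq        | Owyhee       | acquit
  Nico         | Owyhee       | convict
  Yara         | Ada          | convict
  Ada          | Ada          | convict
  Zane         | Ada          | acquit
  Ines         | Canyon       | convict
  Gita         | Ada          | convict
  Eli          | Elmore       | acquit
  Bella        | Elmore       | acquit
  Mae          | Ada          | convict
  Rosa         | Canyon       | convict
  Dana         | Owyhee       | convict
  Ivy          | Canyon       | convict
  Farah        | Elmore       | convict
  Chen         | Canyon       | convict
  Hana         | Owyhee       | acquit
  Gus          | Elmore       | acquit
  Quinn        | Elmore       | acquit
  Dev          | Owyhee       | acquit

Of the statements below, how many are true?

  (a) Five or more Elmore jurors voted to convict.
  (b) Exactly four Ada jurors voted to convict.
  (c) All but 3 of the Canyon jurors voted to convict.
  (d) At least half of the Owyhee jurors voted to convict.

(a) Elmore: |A| = 7, |A ∩ B| = 2; needs |A ∩ B| ≥ 5 — false.
(b) Ada: |A| = 6, |A ∩ B| = 5; needs |A ∩ B| = 4 — false.
(c) Canyon: |A| = 6, |A ∩ B| = 4; needs |A ∖ B| = 3 — false.
(d) Owyhee: |A| = 9, |A ∩ B| = 3; needs |A ∩ B| ≥ |A ∖ B| — false.

0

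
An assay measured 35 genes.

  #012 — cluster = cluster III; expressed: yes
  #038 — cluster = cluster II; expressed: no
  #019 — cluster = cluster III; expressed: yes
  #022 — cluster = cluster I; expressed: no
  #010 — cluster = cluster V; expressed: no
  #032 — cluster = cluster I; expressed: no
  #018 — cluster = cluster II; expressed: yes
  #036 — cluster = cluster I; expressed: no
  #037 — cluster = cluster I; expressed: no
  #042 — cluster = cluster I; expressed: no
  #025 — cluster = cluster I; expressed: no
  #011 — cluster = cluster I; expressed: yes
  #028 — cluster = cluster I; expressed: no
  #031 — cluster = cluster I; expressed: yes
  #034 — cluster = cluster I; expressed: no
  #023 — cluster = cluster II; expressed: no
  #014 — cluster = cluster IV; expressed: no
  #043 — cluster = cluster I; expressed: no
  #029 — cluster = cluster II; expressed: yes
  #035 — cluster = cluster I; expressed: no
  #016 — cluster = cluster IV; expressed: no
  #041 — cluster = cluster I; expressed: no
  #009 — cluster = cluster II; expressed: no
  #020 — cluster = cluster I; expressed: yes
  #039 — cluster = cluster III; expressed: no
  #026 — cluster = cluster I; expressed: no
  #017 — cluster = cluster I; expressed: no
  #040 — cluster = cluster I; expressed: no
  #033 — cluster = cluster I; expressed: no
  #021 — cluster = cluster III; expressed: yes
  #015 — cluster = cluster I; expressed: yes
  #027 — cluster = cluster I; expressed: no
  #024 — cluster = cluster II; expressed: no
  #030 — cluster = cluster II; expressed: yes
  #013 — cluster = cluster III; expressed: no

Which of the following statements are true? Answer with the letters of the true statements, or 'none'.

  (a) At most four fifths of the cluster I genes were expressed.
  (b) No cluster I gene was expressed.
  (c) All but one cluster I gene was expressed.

(a)

|A| = 20, |A ∩ B| = 4, |A ∖ B| = 16.
(a) |A ∩ B| / |A| ≤ 4/5: holds.
(b) A ∩ B = ∅ (|A ∩ B| = 0): fails.
(c) |A ∖ B| = 1: fails.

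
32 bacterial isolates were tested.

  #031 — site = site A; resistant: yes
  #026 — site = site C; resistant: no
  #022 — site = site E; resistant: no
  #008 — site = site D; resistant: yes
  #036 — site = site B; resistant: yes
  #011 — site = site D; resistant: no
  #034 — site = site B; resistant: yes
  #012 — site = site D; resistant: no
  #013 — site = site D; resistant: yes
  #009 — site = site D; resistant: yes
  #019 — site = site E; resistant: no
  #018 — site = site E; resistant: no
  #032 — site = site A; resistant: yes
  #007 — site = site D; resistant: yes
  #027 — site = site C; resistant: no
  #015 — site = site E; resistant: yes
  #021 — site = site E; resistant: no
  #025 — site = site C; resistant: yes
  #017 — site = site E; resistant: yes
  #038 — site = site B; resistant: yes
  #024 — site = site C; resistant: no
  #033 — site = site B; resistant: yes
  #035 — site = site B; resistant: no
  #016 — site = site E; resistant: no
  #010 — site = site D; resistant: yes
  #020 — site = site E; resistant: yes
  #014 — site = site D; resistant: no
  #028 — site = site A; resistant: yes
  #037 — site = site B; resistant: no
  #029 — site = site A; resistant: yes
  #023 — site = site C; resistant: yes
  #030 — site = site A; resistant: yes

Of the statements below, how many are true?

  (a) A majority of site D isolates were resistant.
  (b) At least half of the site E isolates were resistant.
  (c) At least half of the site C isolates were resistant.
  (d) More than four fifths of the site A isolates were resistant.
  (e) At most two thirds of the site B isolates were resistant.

3

(a) site D: |A| = 8, |A ∩ B| = 5; needs |A ∩ B| > |A ∖ B| — true.
(b) site E: |A| = 8, |A ∩ B| = 3; needs |A ∩ B| ≥ |A ∖ B| — false.
(c) site C: |A| = 5, |A ∩ B| = 2; needs |A ∩ B| ≥ |A ∖ B| — false.
(d) site A: |A| = 5, |A ∩ B| = 5; needs |A ∩ B| / |A| > 4/5 — true.
(e) site B: |A| = 6, |A ∩ B| = 4; needs |A ∩ B| / |A| ≤ 2/3 — true.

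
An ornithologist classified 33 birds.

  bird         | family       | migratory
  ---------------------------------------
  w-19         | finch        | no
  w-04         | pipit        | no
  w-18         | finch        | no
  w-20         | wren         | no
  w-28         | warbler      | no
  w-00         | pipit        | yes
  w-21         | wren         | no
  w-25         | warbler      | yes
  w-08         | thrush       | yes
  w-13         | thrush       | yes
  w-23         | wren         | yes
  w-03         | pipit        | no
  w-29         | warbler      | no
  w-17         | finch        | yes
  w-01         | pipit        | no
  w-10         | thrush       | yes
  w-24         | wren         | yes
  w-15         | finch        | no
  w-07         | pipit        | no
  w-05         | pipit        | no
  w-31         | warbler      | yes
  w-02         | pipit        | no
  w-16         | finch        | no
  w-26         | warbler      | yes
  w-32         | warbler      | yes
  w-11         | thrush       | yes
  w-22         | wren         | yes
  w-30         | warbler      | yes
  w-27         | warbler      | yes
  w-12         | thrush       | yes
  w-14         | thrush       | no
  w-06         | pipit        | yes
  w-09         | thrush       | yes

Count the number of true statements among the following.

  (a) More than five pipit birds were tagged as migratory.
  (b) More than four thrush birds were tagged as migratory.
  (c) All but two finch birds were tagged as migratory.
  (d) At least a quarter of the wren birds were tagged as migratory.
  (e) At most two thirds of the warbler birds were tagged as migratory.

2

(a) pipit: |A| = 8, |A ∩ B| = 2; needs |A ∩ B| > 5 — false.
(b) thrush: |A| = 7, |A ∩ B| = 6; needs |A ∩ B| > 4 — true.
(c) finch: |A| = 5, |A ∩ B| = 1; needs |A ∖ B| = 2 — false.
(d) wren: |A| = 5, |A ∩ B| = 3; needs |A ∩ B| / |A| ≥ 1/4 — true.
(e) warbler: |A| = 8, |A ∩ B| = 6; needs |A ∩ B| / |A| ≤ 2/3 — false.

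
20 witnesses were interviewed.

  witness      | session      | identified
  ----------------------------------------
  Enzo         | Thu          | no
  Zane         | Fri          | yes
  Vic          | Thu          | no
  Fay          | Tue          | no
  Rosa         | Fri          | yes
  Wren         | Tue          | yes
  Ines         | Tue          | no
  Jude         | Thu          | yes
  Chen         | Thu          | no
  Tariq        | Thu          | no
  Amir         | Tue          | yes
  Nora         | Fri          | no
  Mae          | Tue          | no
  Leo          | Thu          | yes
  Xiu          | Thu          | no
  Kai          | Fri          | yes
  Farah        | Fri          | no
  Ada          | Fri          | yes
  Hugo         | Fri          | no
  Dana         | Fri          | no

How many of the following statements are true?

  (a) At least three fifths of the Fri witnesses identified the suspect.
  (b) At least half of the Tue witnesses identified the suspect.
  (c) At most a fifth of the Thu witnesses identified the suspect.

(a) Fri: |A| = 8, |A ∩ B| = 4; needs |A ∩ B| / |A| ≥ 3/5 — false.
(b) Tue: |A| = 5, |A ∩ B| = 2; needs |A ∩ B| ≥ |A ∖ B| — false.
(c) Thu: |A| = 7, |A ∩ B| = 2; needs |A ∩ B| / |A| ≤ 1/5 — false.

0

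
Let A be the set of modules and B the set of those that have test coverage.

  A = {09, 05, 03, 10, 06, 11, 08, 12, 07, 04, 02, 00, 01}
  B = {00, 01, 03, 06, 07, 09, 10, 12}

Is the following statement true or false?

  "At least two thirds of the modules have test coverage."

The determiner here denotes the relation: |A ∩ B| / |A| ≥ 2/3.
A (the restrictor) = {09, 05, 03, 10, 06, 11, 08, 12, 07, 04, 02, 00, 01}, |A| = 13.
A ∩ B = {09, 03, 10, 06, 12, 07, 00, 01}, so |A ∩ B| = 8.
A ∖ B = {05, 11, 08, 04, 02}, so |A ∖ B| = 5.
|A ∩ B|/|A| = 8/13, so the statement is false.

False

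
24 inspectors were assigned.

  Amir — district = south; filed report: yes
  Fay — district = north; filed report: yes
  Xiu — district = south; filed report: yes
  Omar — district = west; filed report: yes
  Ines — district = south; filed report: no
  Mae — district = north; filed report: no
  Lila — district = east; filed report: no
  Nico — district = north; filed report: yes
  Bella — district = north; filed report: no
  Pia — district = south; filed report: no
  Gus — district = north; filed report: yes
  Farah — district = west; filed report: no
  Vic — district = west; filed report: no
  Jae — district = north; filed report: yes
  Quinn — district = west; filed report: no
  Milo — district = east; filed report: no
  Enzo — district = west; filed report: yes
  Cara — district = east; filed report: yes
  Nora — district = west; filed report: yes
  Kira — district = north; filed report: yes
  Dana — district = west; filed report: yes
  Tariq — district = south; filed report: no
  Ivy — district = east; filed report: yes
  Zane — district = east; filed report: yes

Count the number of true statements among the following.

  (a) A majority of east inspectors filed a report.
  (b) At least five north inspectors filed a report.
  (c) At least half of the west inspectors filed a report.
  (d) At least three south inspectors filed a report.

3

(a) east: |A| = 5, |A ∩ B| = 3; needs |A ∩ B| > |A ∖ B| — true.
(b) north: |A| = 7, |A ∩ B| = 5; needs |A ∩ B| ≥ 5 — true.
(c) west: |A| = 7, |A ∩ B| = 4; needs |A ∩ B| ≥ |A ∖ B| — true.
(d) south: |A| = 5, |A ∩ B| = 2; needs |A ∩ B| ≥ 3 — false.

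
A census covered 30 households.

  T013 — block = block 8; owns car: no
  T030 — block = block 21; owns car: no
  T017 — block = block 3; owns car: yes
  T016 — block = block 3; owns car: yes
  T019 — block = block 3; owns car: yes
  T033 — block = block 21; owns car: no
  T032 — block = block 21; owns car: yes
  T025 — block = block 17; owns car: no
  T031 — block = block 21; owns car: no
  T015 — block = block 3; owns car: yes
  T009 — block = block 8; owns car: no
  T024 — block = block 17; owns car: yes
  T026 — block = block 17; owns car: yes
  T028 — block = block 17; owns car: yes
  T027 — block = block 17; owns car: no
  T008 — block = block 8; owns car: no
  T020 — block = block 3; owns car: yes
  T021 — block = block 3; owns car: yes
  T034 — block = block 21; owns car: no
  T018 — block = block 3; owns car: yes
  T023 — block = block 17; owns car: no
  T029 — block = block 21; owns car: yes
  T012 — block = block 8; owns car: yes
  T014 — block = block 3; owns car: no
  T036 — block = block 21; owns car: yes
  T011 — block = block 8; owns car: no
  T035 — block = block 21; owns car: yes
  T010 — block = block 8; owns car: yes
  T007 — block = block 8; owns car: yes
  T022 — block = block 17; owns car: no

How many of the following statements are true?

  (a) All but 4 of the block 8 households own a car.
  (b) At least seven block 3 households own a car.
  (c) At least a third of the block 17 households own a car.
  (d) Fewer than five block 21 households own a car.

(a) block 8: |A| = 7, |A ∩ B| = 3; needs |A ∖ B| = 4 — true.
(b) block 3: |A| = 8, |A ∩ B| = 7; needs |A ∩ B| ≥ 7 — true.
(c) block 17: |A| = 7, |A ∩ B| = 3; needs |A ∩ B| / |A| ≥ 1/3 — true.
(d) block 21: |A| = 8, |A ∩ B| = 4; needs |A ∩ B| < 5 — true.

4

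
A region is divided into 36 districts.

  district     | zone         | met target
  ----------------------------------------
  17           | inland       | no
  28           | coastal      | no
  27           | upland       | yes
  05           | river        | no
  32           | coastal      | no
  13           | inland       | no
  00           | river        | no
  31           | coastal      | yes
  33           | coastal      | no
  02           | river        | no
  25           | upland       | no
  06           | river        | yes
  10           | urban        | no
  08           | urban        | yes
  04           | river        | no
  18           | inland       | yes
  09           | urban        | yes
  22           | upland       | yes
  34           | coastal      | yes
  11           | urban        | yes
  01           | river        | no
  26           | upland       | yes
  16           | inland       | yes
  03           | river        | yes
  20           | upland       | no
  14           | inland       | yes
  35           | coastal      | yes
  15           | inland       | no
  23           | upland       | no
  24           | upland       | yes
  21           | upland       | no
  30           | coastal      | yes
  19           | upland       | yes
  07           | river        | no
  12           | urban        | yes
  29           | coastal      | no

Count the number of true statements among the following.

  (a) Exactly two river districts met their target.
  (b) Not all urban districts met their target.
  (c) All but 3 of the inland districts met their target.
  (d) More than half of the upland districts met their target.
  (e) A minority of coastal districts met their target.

4

(a) river: |A| = 8, |A ∩ B| = 2; needs |A ∩ B| = 2 — true.
(b) urban: |A| = 5, |A ∩ B| = 4; needs A ⊄ B (|A ∖ B| ≥ 1) — true.
(c) inland: |A| = 6, |A ∩ B| = 3; needs |A ∖ B| = 3 — true.
(d) upland: |A| = 9, |A ∩ B| = 5; needs |A ∩ B| > |A ∖ B| — true.
(e) coastal: |A| = 8, |A ∩ B| = 4; needs |A ∩ B| < |A ∖ B| — false.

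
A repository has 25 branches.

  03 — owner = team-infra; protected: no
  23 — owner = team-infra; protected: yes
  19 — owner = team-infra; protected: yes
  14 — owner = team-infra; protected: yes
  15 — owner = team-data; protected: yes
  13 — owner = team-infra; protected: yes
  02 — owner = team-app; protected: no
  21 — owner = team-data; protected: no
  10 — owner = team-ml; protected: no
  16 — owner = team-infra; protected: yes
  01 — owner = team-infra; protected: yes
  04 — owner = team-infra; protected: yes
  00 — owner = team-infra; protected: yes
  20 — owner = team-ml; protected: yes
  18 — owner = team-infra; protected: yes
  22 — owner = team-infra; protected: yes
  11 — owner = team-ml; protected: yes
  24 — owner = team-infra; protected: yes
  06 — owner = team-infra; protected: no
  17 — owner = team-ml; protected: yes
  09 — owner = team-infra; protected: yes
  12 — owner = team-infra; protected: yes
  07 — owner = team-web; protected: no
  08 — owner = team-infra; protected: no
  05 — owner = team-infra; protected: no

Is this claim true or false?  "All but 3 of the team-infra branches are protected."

False

Truth condition: |A ∖ B| = 3.
|A| = 17, |A ∩ B| = 13, |A ∖ B| = 4.
|A ∖ B| = 4, so the statement is false.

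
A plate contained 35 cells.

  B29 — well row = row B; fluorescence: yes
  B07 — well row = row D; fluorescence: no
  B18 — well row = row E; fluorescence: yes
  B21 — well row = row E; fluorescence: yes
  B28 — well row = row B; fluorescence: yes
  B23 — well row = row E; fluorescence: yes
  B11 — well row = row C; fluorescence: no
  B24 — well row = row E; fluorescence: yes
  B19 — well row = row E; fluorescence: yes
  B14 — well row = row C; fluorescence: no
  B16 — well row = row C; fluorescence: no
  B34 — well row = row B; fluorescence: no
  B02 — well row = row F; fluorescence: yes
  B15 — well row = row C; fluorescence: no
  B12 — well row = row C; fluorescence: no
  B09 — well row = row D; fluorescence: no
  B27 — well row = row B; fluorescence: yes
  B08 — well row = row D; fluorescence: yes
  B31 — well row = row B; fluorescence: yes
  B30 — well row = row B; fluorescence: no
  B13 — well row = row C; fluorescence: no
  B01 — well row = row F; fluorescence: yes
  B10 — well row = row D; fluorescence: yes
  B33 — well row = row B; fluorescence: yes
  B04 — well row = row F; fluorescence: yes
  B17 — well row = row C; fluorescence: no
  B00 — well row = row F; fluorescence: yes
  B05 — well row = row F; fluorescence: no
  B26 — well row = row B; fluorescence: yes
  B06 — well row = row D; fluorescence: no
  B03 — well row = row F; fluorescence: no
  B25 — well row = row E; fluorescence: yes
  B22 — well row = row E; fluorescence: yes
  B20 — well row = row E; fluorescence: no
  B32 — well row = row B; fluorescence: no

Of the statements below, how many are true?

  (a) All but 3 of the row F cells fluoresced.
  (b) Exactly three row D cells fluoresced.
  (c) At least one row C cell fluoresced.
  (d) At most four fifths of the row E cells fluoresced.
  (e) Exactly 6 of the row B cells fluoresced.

(a) row F: |A| = 6, |A ∩ B| = 4; needs |A ∖ B| = 3 — false.
(b) row D: |A| = 5, |A ∩ B| = 2; needs |A ∩ B| = 3 — false.
(c) row C: |A| = 7, |A ∩ B| = 0; needs A ∩ B ≠ ∅ (|A ∩ B| ≥ 1) — false.
(d) row E: |A| = 8, |A ∩ B| = 7; needs |A ∩ B| / |A| ≤ 4/5 — false.
(e) row B: |A| = 9, |A ∩ B| = 6; needs |A ∩ B| = 6 — true.

1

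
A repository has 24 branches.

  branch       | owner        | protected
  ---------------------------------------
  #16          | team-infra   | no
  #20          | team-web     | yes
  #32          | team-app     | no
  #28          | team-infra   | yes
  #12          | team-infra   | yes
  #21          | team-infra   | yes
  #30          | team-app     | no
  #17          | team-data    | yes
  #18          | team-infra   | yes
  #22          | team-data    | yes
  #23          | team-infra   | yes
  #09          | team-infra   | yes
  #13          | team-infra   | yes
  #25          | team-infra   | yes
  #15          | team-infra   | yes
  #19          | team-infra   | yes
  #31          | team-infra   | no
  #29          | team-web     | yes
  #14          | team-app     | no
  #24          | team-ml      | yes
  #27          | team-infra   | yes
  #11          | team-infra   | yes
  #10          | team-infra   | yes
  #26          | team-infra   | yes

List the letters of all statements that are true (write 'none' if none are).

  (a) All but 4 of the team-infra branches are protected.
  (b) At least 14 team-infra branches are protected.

|A| = 16, |A ∩ B| = 14, |A ∖ B| = 2.
(a) |A ∖ B| = 4: fails.
(b) |A ∩ B| ≥ 14: holds.

(b)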